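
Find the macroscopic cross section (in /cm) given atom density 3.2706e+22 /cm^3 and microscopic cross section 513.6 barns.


Sigma = N * sigma_barns * 1e-24
Sigma = 3.2706e+22 * 513.6 * 1e-24
Sigma = 16.798 /cm

16.798


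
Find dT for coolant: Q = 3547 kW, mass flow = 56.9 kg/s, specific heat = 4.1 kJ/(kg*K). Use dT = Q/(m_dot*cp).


dT = Q / (m_dot * cp)
dT = 3547 / (56.9 * 4.1)
dT = 15.204 C

15.204


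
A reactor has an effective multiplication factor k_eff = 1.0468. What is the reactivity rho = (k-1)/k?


rho = (k_eff - 1) / k_eff
rho = (1.0468 - 1) / 1.0468
rho = 0.044708

0.044708


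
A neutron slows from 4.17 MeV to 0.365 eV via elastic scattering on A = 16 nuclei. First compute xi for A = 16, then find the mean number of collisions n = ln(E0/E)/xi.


xi = 1 + (A-1)^2/(2A)*ln((A-1)/(A+1)) = 0.1199467 (for A = 16)
n = ln(E0/E) / xi
n = ln(4.17e6 / 0.365) / 0.1199467
n = ln(1.142466e+07) / 0.1199467 = 135.49

135.49


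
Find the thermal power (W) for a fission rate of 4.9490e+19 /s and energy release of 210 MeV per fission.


P = fission_rate * E_MeV * 1.602e-13
P = 4.9490e+19 * 210 * 1.602e-13
P = 1.6649e+09 W

1.6649e+09


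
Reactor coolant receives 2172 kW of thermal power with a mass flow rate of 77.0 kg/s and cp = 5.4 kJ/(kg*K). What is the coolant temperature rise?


dT = Q / (m_dot * cp)
dT = 2172 / (77.0 * 5.4)
dT = 5.2237 C

5.2237


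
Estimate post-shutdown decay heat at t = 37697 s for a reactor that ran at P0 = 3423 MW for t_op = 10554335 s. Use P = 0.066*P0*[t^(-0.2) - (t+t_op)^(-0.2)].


P/P0 = 0.066 * [t^(-0.2) - (t + t_op)^(-0.2)]
P/P0 = 0.066 * [37697^(-0.2) - (37697 + 10554335)^(-0.2)]
P/P0 = 0.066 * [0.1215454 - 0.03935538] = 0.005424541
P = 3423 * 0.005424541 = 18.568 MW

18.568


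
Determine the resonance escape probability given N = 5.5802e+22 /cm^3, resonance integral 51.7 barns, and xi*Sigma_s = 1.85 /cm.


p = exp(-N * I * 1e-24 / (xi*Sigma_s))
p = exp(-5.5802e+22 * 51.7 * 1e-24 / 1.85)
p = 0.21025

0.21025


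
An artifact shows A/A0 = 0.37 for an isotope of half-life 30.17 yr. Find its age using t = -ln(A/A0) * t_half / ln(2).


lambda = ln(2) / t_half = ln(2) / 30.17 = 0.02297472 /yr
t = -ln(A/A0) / lambda
t = -ln(0.37) / 0.02297472
t = 43.276 yr

43.276


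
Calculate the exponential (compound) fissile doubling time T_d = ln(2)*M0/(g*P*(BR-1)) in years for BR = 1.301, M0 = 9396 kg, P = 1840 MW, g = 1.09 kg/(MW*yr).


Breeding gain G = BR - 1 = 1.301 - 1 = 0.301
Fissile production rate = g * P * G = 1.09 * 1840 * 0.301 = 603.6856 kg/yr
T_d = ln(2) * M0 / (g * P * G)
T_d = ln(2) * 9396 / 603.6856 = 10.788 yr

10.788


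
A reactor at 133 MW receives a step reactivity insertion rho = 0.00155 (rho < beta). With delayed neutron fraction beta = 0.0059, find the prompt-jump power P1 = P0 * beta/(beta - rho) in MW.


P1/P0 = beta / (beta - rho)
P1/P0 = 0.0059 / (0.0059 - 0.00155) = 1.356322
P1 = 133 * 1.356322 = 180.39 MW

180.39


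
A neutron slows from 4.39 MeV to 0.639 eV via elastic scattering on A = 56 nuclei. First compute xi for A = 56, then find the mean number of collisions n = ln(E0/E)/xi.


xi = 1 + (A-1)^2/(2A)*ln((A-1)/(A+1)) = 0.03529286 (for A = 56)
n = ln(E0/E) / xi
n = ln(4.39e6 / 0.639) / 0.03529286
n = ln(6.870110e+06) / 0.03529286 = 446.06

446.06


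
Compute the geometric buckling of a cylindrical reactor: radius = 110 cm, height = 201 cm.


B^2 = (2.405/R)^2 + (pi/H)^2
B^2 = (2.405/110)^2 + (pi/201)^2
B^2 = 7.2231e-04 /cm^2

7.2231e-04


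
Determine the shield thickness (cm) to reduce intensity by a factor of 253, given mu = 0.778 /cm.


x = ln(factor) / mu
x = ln(253) / 0.778
x = 7.1123 cm

7.1123


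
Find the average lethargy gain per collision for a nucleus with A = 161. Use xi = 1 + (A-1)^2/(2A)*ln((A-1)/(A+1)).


xi = 1 + (A-1)^2/(2A) * ln((A-1)/(A+1))
xi = 1 + (161-1)^2/(2*161) * ln((161-1)/(161 +1))
xi = 0.012371

0.012371


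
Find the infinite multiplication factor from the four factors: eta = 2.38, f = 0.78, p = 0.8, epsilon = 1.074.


k_inf = eta * f * p * epsilon
k_inf = 2.38 * 0.78 * 0.8 * 1.074
k_inf = 1.5950

1.5950


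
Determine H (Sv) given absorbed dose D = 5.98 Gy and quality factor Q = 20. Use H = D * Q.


H = D * Q
H = 5.98 * 20
H = 119.60 Sv

119.60


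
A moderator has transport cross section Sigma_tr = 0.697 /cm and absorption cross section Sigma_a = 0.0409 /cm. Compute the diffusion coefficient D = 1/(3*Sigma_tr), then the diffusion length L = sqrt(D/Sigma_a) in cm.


D = 1 / (3 * Sigma_tr) = 1 / (3 * 0.697) = 0.4782401 cm
L = sqrt(D / Sigma_a)
L = sqrt(0.4782401 / 0.0409)
L = 3.4195 cm

3.4195


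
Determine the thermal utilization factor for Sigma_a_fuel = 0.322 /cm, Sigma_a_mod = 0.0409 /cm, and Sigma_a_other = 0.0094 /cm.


f = Sigma_a_fuel / (Sigma_a_fuel + Sigma_a_mod + Sigma_a_other)
f = 0.322 / (0.322 + 0.0409 + 0.0094)
f = 0.86489

0.86489


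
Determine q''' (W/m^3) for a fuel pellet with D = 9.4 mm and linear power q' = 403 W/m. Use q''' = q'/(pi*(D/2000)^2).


r = D / 2 / 1000 = 9.4 / 2 / 1000 = 0.0047 m
q''' = q' / (pi * r^2)
q''' = 403 / (pi * 0.0047^2)
q''' = 5.8071e+06 W/m^3

5.8071e+06


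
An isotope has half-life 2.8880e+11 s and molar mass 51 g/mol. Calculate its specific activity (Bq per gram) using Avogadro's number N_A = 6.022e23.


lambda = ln(2) / t_half = ln(2) / 2.8880e+11 = 2.400094e-12 /s
SA = lambda * N_A / M
SA = 2.400094e-12 * 6.022e23 / 51
SA = 2.8340e+10 Bq/g

2.8340e+10


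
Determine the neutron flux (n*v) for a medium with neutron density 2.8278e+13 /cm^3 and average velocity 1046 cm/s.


phi = n * v
phi = 2.8278e+13 * 1046
phi = 2.9579e+16 /cm^2/s

2.9579e+16


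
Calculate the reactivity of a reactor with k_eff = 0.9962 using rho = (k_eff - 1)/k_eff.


rho = (k_eff - 1) / k_eff
rho = (0.9962 - 1) / 0.9962
rho = -0.0038145

-0.0038145


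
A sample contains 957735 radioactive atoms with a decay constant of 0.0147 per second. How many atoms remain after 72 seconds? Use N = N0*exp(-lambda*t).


N = N0 * exp(-lambda * t)
N = 957735 * exp(-0.0147 * 72)
N = 332344

332344


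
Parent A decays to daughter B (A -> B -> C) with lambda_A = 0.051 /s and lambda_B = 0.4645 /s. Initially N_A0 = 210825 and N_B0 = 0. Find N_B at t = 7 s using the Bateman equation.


N_B(t) = lambda_A * N_A0 / (lambda_B - lambda_A) * [exp(-lambda_A*t) - exp(-lambda_B*t)]
exp(-0.051*7) = 0.6997725; exp(-0.4645*7) = 0.03871609
N_B = 0.051 * 210825 / (0.4645 - 0.051) * (0.6997725 - 0.03871609)
N_B = 17189

17189


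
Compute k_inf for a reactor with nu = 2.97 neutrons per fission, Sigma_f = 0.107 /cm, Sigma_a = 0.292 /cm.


k_inf = nu * Sigma_f / Sigma_a
k_inf = 2.97 * 0.107 / 0.292
k_inf = 1.0883

1.0883


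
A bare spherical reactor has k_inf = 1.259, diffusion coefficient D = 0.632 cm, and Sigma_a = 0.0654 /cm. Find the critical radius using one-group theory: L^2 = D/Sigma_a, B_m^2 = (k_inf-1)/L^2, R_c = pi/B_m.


L^2 = D / Sigma_a = 0.632 / 0.0654 = 9.663609 cm^2
B_m^2 = (k_inf - 1) / L^2 = (1.259 - 1) / 9.663609 = 0.02680158 /cm^2
For a bare sphere: B_g = pi/R, so R_c = pi / sqrt(B_m^2)
R_c = pi / sqrt(0.02680158) = 19.190 cm

19.190


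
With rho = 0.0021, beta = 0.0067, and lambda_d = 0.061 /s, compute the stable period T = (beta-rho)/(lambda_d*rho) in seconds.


T = (beta - rho) / (lambda_d * rho)
T = (0.0067 - 0.0021) / (0.061 * 0.0021)
T = 35.909 s

35.909


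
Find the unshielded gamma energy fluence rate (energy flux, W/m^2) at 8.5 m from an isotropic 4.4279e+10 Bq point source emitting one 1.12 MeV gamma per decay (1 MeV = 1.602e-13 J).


psi = A * E * 1.602e-13 / (4*pi*r^2)
psi = 4.4279e+10 * 1.12 * 1.602e-13 / (4*pi*8.5^2)
psi = 8.7505e-06 W/m^2

8.7505e-06


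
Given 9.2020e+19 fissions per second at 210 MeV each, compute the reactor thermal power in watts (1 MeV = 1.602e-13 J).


P = fission_rate * E_MeV * 1.602e-13
P = 9.2020e+19 * 210 * 1.602e-13
P = 3.0957e+09 W

3.0957e+09


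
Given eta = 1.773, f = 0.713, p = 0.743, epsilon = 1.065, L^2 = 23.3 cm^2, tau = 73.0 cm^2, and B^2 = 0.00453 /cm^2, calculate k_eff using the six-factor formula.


k_inf = eta*f*p*eps = 1.773*0.713*0.743*1.065 = 1.000315
P_TNL = 1/(1 + L^2*B^2) = 1/(1 + 23.3*0.00453) = 0.9045280
P_FNL = exp(-B^2*tau) = exp(-0.00453*73.0) = 0.7184278
k_eff = k_inf * P_TNL * P_FNL = 1.000315 * 0.9045280 * 0.7184278
k_eff = 0.65004

0.65004


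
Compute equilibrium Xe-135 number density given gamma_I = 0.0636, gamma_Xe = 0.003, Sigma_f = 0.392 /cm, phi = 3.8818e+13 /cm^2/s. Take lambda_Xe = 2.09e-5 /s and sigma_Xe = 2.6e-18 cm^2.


Xe_eq = (gamma_I + gamma_Xe) * Sigma_f * phi / (lambda_Xe + sigma_Xe * phi)
Numerator = (0.0636 + 0.003) * 0.392 * 3.8818e+13 = 1.013429e+12
Denominator = 2.09e-5 + 2.6e-18 * 3.8818e+13 = 1.218268e-04
Xe_eq = 1.013429e+12 / 1.218268e-04 = 8.3186e+15 /cm^3

8.3186e+15


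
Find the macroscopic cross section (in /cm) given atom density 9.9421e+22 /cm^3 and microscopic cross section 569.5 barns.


Sigma = N * sigma_barns * 1e-24
Sigma = 9.9421e+22 * 569.5 * 1e-24
Sigma = 56.620 /cm

56.620


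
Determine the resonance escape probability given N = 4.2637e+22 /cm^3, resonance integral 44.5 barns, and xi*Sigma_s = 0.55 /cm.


p = exp(-N * I * 1e-24 / (xi*Sigma_s))
p = exp(-4.2637e+22 * 44.5 * 1e-24 / 0.55)
p = 0.031754

0.031754


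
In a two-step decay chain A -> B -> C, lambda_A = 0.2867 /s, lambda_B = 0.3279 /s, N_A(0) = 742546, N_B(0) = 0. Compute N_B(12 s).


N_B(t) = lambda_A * N_A0 / (lambda_B - lambda_A) * [exp(-lambda_A*t) - exp(-lambda_B*t)]
exp(-0.2867*12) = 0.03205186; exp(-0.3279*12) = 0.01954961
N_B = 0.2867 * 742546 / (0.3279 - 0.2867) * (0.03205186 - 0.01954961)
N_B = 64601

64601


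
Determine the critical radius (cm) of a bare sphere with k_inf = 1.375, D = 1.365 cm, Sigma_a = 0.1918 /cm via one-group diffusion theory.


L^2 = D / Sigma_a = 1.365 / 0.1918 = 7.116788 cm^2
B_m^2 = (k_inf - 1) / L^2 = (1.375 - 1) / 7.116788 = 0.05269231 /cm^2
For a bare sphere: B_g = pi/R, so R_c = pi / sqrt(B_m^2)
R_c = pi / sqrt(0.05269231) = 13.686 cm

13.686


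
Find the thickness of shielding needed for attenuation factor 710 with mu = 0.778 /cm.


x = ln(factor) / mu
x = ln(710) / 0.778
x = 8.4386 cm

8.4386


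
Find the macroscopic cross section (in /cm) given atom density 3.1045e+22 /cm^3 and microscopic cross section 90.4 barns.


Sigma = N * sigma_barns * 1e-24
Sigma = 3.1045e+22 * 90.4 * 1e-24
Sigma = 2.8065 /cm

2.8065


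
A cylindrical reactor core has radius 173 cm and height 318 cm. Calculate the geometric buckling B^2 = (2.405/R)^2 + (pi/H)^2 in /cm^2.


B^2 = (2.405/R)^2 + (pi/H)^2
B^2 = (2.405/173)^2 + (pi/318)^2
B^2 = 2.9086e-04 /cm^2

2.9086e-04


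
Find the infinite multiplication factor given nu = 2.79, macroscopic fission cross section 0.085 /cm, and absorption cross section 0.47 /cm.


k_inf = nu * Sigma_f / Sigma_a
k_inf = 2.79 * 0.085 / 0.47
k_inf = 0.50457

0.50457


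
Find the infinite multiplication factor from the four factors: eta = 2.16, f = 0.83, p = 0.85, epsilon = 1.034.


k_inf = eta * f * p * epsilon
k_inf = 2.16 * 0.83 * 0.85 * 1.034
k_inf = 1.5757

1.5757


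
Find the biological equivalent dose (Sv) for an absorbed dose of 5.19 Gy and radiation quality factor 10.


H = D * Q
H = 5.19 * 10
H = 51.900 Sv

51.900


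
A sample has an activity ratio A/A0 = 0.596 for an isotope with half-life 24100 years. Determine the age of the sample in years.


lambda = ln(2) / t_half = ln(2) / 24100 = 2.876129e-05 /yr
t = -ln(A/A0) / lambda
t = -ln(0.596) / 2.876129e-05
t = 17993 yr

17993


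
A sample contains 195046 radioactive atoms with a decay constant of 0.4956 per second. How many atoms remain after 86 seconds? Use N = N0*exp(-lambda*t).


N = N0 * exp(-lambda * t)
N = 195046 * exp(-0.4956 * 86)
N = 6.0230e-14

6.0230e-14


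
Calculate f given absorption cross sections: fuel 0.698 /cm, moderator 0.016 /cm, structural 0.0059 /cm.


f = Sigma_a_fuel / (Sigma_a_fuel + Sigma_a_mod + Sigma_a_other)
f = 0.698 / (0.698 + 0.016 + 0.0059)
f = 0.96958

0.96958


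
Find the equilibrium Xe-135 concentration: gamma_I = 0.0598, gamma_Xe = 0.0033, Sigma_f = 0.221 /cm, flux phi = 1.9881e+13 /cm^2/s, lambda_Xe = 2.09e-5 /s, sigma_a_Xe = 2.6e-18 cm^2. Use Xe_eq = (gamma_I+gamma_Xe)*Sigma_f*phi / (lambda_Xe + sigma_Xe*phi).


Xe_eq = (gamma_I + gamma_Xe) * Sigma_f * phi / (lambda_Xe + sigma_Xe * phi)
Numerator = (0.0598 + 0.0033) * 0.221 * 1.9881e+13 = 2.772425e+11
Denominator = 2.09e-5 + 2.6e-18 * 1.9881e+13 = 7.259060e-05
Xe_eq = 2.772425e+11 / 7.259060e-05 = 3.8193e+15 /cm^3

3.8193e+15


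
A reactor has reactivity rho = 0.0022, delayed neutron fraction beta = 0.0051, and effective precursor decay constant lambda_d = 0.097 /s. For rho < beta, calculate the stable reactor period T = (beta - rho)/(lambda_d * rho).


T = (beta - rho) / (lambda_d * rho)
T = (0.0051 - 0.0022) / (0.097 * 0.0022)
T = 13.590 s

13.590


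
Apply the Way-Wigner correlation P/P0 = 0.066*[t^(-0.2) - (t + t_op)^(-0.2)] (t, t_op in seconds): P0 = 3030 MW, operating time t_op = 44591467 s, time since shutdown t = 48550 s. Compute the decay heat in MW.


P/P0 = 0.066 * [t^(-0.2) - (t + t_op)^(-0.2)]
P/P0 = 0.066 * [48550^(-0.2) - (48550 + 44591467)^(-0.2)]
P/P0 = 0.066 * [0.1155479 - 0.02951584] = 0.005678116
P = 3030 * 0.005678116 = 17.205 MW

17.205


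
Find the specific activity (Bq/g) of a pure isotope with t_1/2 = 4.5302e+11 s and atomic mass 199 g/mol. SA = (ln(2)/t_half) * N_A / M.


lambda = ln(2) / t_half = ln(2) / 4.5302e+11 = 1.530059e-12 /s
SA = lambda * N_A / M
SA = 1.530059e-12 * 6.022e23 / 199
SA = 4.6302e+09 Bq/g

4.6302e+09


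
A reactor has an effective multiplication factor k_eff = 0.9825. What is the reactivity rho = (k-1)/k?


rho = (k_eff - 1) / k_eff
rho = (0.9825 - 1) / 0.9825
rho = -0.017812

-0.017812


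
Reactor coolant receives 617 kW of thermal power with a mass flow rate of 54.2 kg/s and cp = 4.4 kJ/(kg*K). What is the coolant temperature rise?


dT = Q / (m_dot * cp)
dT = 617 / (54.2 * 4.4)
dT = 2.5872 C

2.5872


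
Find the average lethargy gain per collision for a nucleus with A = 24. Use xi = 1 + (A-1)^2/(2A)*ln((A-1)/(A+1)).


xi = 1 + (A-1)^2/(2A) * ln((A-1)/(A+1))
xi = 1 + (24-1)^2/(2*24) * ln((24-1)/(24 +1))
xi = 0.081065

0.081065


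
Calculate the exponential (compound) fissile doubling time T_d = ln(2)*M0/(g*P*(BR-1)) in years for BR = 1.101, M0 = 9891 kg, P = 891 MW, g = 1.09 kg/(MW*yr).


Breeding gain G = BR - 1 = 1.101 - 1 = 0.101
Fissile production rate = g * P * G = 1.09 * 891 * 0.101 = 98.09019 kg/yr
T_d = ln(2) * M0 / (g * P * G)
T_d = ln(2) * 9891 / 98.09019 = 69.894 yr

69.894


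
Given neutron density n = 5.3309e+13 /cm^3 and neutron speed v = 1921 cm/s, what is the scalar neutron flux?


phi = n * v
phi = 5.3309e+13 * 1921
phi = 1.0241e+17 /cm^2/s

1.0241e+17


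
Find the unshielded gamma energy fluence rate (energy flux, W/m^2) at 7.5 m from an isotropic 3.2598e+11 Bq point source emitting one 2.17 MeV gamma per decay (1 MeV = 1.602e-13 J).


psi = A * E * 1.602e-13 / (4*pi*r^2)
psi = 3.2598e+11 * 2.17 * 1.602e-13 / (4*pi*7.5^2)
psi = 1.6032e-04 W/m^2

1.6032e-04


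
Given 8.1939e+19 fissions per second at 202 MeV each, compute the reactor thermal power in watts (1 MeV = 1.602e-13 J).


P = fission_rate * E_MeV * 1.602e-13
P = 8.1939e+19 * 202 * 1.602e-13
P = 2.6516e+09 W

2.6516e+09


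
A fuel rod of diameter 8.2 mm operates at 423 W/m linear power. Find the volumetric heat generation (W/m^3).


r = D / 2 / 1000 = 8.2 / 2 / 1000 = 0.0041 m
q''' = q' / (pi * r^2)
q''' = 423 / (pi * 0.0041^2)
q''' = 8.0098e+06 W/m^3

8.0098e+06


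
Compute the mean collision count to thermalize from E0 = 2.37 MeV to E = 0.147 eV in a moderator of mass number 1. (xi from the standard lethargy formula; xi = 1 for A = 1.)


xi = 1 + (A-1)^2/(2A)*ln((A-1)/(A+1)) = 1 (for A = 1)
n = ln(E0/E) / xi
n = ln(2.37e6 / 0.147) / 1
n = ln(1.612245e+07) / 1 = 16.596

16.596


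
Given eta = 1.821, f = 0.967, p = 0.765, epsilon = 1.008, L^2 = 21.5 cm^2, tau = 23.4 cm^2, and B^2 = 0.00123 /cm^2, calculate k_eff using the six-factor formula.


k_inf = eta*f*p*eps = 1.821*0.967*0.765*1.008 = 1.357871
P_TNL = 1/(1 + L^2*B^2) = 1/(1 + 21.5*0.00123) = 0.9742363
P_FNL = exp(-B^2*tau) = exp(-0.00123*23.4) = 0.9716283
k_eff = k_inf * P_TNL * P_FNL = 1.357871 * 0.9742363 * 0.9716283
k_eff = 1.2854

1.2854


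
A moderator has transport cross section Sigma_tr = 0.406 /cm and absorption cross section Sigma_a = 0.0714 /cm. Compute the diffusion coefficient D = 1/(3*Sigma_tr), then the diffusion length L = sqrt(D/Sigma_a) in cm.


D = 1 / (3 * Sigma_tr) = 1 / (3 * 0.406) = 0.8210181 cm
L = sqrt(D / Sigma_a)
L = sqrt(0.8210181 / 0.0714)
L = 3.3910 cm

3.3910


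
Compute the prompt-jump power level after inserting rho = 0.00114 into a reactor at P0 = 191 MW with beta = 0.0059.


P1/P0 = beta / (beta - rho)
P1/P0 = 0.0059 / (0.0059 - 0.00114) = 1.239496
P1 = 191 * 1.239496 = 236.74 MW

236.74


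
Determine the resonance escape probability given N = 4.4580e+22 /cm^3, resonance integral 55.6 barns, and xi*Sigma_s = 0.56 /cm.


p = exp(-N * I * 1e-24 / (xi*Sigma_s))
p = exp(-4.4580e+22 * 55.6 * 1e-24 / 0.56)
p = 0.011960

0.011960


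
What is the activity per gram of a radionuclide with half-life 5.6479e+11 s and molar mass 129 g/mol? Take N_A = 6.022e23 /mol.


lambda = ln(2) / t_half = ln(2) / 5.6479e+11 = 1.227265e-12 /s
SA = lambda * N_A / M
SA = 1.227265e-12 * 6.022e23 / 129
SA = 5.7291e+09 Bq/g

5.7291e+09


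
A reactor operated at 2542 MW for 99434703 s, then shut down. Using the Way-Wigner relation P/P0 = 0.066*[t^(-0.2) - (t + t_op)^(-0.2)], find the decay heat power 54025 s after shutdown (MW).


P/P0 = 0.066 * [t^(-0.2) - (t + t_op)^(-0.2)]
P/P0 = 0.066 * [54025^(-0.2) - (54025 + 99434703)^(-0.2)]
P/P0 = 0.066 * [0.1131048 - 0.02514463] = 0.005805371
P = 2542 * 0.005805371 = 14.757 MW

14.757


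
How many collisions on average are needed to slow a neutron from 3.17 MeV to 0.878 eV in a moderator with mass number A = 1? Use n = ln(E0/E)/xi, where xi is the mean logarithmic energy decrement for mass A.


xi = 1 + (A-1)^2/(2A)*ln((A-1)/(A+1)) = 1 (for A = 1)
n = ln(E0/E) / xi
n = ln(3.17e6 / 0.878) / 1
n = ln(3.610478e+06) / 1 = 15.099

15.099


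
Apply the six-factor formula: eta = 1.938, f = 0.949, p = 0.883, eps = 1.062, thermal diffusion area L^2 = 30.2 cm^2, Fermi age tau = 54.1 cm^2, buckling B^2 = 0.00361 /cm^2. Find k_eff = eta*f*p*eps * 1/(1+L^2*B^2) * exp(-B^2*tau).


k_inf = eta*f*p*eps = 1.938*0.949*0.883*1.062 = 1.724667
P_TNL = 1/(1 + L^2*B^2) = 1/(1 + 30.2*0.00361) = 0.9016954
P_FNL = exp(-B^2*tau) = exp(-0.00361*54.1) = 0.8225870
k_eff = k_inf * P_TNL * P_FNL = 1.724667 * 0.9016954 * 0.8225870
k_eff = 1.2792

1.2792


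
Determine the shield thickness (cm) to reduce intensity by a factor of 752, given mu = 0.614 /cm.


x = ln(factor) / mu
x = ln(752) / 0.614
x = 10.786 cm

10.786


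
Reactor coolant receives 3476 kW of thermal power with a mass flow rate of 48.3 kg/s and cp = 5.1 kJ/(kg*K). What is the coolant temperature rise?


dT = Q / (m_dot * cp)
dT = 3476 / (48.3 * 5.1)
dT = 14.111 C

14.111


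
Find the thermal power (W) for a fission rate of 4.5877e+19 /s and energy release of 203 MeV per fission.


P = fission_rate * E_MeV * 1.602e-13
P = 4.5877e+19 * 203 * 1.602e-13
P = 1.4919e+09 W

1.4919e+09


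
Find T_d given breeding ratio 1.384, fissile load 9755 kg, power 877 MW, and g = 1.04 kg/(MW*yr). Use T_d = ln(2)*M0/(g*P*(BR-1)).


Breeding gain G = BR - 1 = 1.384 - 1 = 0.384
Fissile production rate = g * P * G = 1.04 * 877 * 0.384 = 350.23872 kg/yr
T_d = ln(2) * M0 / (g * P * G)
T_d = ln(2) * 9755 / 350.23872 = 19.306 yr

19.306


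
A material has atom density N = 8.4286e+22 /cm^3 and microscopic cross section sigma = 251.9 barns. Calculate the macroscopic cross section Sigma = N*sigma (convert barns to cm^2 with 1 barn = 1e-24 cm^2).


Sigma = N * sigma_barns * 1e-24
Sigma = 8.4286e+22 * 251.9 * 1e-24
Sigma = 21.232 /cm

21.232


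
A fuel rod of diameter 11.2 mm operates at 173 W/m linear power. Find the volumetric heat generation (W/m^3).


r = D / 2 / 1000 = 11.2 / 2 / 1000 = 0.0056 m
q''' = q' / (pi * r^2)
q''' = 173 / (pi * 0.0056^2)
q''' = 1.7560e+06 W/m^3

1.7560e+06


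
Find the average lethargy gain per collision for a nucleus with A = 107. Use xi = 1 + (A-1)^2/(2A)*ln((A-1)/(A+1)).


xi = 1 + (A-1)^2/(2A) * ln((A-1)/(A+1))
xi = 1 + (107-1)^2/(2*107) * ln((107-1)/(107 +1))
xi = 0.018576

0.018576


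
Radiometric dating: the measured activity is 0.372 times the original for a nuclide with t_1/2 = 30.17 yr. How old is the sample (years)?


lambda = ln(2) / t_half = ln(2) / 30.17 = 0.02297472 /yr
t = -ln(A/A0) / lambda
t = -ln(0.372) / 0.02297472
t = 43.041 yr

43.041


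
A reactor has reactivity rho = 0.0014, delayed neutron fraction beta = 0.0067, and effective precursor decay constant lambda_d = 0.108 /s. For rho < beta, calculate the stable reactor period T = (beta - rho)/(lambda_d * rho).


T = (beta - rho) / (lambda_d * rho)
T = (0.0067 - 0.0014) / (0.108 * 0.0014)
T = 35.053 s

35.053


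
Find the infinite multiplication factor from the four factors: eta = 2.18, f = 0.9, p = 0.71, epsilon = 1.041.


k_inf = eta * f * p * epsilon
k_inf = 2.18 * 0.9 * 0.71 * 1.041
k_inf = 1.4501

1.4501


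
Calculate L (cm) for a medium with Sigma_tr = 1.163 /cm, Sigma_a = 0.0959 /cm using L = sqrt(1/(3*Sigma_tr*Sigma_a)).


D = 1 / (3 * Sigma_tr) = 1 / (3 * 1.163) = 0.2866151 cm
L = sqrt(D / Sigma_a)
L = sqrt(0.2866151 / 0.0959)
L = 1.7288 cm

1.7288


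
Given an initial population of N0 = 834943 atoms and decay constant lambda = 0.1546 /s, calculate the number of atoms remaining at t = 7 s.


N = N0 * exp(-lambda * t)
N = 834943 * exp(-0.1546 * 7)
N = 282920

282920


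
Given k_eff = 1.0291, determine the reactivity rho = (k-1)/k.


rho = (k_eff - 1) / k_eff
rho = (1.0291 - 1) / 1.0291
rho = 0.028277

0.028277


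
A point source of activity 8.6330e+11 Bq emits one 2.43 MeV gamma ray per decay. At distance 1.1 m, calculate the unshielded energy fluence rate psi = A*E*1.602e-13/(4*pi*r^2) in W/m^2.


psi = A * E * 1.602e-13 / (4*pi*r^2)
psi = 8.6330e+11 * 2.43 * 1.602e-13 / (4*pi*1.1^2)
psi = 0.022102 W/m^2

0.022102


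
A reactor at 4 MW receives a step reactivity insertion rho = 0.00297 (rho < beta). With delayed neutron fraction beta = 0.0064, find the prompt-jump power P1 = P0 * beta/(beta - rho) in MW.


P1/P0 = beta / (beta - rho)
P1/P0 = 0.0064 / (0.0064 - 0.00297) = 1.865889
P1 = 4 * 1.865889 = 7.4636 MW

7.4636


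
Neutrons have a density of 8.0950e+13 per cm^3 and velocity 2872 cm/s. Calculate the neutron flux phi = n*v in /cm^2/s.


phi = n * v
phi = 8.0950e+13 * 2872
phi = 2.3249e+17 /cm^2/s

2.3249e+17


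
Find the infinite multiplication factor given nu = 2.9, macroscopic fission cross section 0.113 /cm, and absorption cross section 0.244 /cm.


k_inf = nu * Sigma_f / Sigma_a
k_inf = 2.9 * 0.113 / 0.244
k_inf = 1.3430

1.3430


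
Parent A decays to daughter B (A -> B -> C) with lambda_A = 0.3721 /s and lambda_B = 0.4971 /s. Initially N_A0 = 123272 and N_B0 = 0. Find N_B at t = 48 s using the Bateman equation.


N_B(t) = lambda_A * N_A0 / (lambda_B - lambda_A) * [exp(-lambda_A*t) - exp(-lambda_B*t)]
exp(-0.3721*48) = 1.750464e-08; exp(-0.4971*48) = 4.338966e-11
N_B = 0.3721 * 123272 / (0.4971 - 0.3721) * (1.750464e-08 - 4.338966e-11)
N_B = 0.0064075

0.0064075


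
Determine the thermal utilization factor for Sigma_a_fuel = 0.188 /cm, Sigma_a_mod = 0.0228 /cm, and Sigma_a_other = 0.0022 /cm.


f = Sigma_a_fuel / (Sigma_a_fuel + Sigma_a_mod + Sigma_a_other)
f = 0.188 / (0.188 + 0.0228 + 0.0022)
f = 0.88263

0.88263


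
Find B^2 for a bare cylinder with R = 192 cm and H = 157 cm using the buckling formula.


B^2 = (2.405/R)^2 + (pi/H)^2
B^2 = (2.405/192)^2 + (pi/157)^2
B^2 = 5.5731e-04 /cm^2

5.5731e-04


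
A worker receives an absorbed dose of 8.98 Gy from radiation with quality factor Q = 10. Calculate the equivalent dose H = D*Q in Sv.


H = D * Q
H = 8.98 * 10
H = 89.800 Sv

89.800


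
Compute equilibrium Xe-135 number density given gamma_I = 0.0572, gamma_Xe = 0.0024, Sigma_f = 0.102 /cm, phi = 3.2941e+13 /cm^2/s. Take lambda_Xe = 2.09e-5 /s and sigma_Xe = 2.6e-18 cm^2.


Xe_eq = (gamma_I + gamma_Xe) * Sigma_f * phi / (lambda_Xe + sigma_Xe * phi)
Numerator = (0.0572 + 0.0024) * 0.102 * 3.2941e+13 = 2.002549e+11
Denominator = 2.09e-5 + 2.6e-18 * 3.2941e+13 = 1.065466e-04
Xe_eq = 2.002549e+11 / 1.065466e-04 = 1.8795e+15 /cm^3

1.8795e+15


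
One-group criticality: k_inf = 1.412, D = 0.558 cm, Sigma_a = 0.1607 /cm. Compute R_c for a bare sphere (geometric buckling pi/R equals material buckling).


L^2 = D / Sigma_a = 0.558 / 0.1607 = 3.472309 cm^2
B_m^2 = (k_inf - 1) / L^2 = (1.412 - 1) / 3.472309 = 0.1186530 /cm^2
For a bare sphere: B_g = pi/R, so R_c = pi / sqrt(B_m^2)
R_c = pi / sqrt(0.1186530) = 9.1203 cm

9.1203


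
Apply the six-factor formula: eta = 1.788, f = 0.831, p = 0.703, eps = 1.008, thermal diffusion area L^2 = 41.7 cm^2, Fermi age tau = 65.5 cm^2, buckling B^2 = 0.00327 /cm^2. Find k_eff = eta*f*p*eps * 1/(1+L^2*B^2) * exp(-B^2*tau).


k_inf = eta*f*p*eps = 1.788*0.831*0.703*1.008 = 1.052893
P_TNL = 1/(1 + L^2*B^2) = 1/(1 + 41.7*0.00327) = 0.8800036
P_FNL = exp(-B^2*tau) = exp(-0.00327*65.5) = 0.8071990
k_eff = k_inf * P_TNL * P_FNL = 1.052893 * 0.8800036 * 0.8071990
k_eff = 0.74791

0.74791


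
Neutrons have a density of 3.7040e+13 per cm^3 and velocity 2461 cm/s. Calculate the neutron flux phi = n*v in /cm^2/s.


phi = n * v
phi = 3.7040e+13 * 2461
phi = 9.1155e+16 /cm^2/s

9.1155e+16


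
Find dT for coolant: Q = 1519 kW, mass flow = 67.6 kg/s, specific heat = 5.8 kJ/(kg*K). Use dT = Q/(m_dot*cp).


dT = Q / (m_dot * cp)
dT = 1519 / (67.6 * 5.8)
dT = 3.8742 C

3.8742


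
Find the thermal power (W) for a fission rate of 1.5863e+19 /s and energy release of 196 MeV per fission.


P = fission_rate * E_MeV * 1.602e-13
P = 1.5863e+19 * 196 * 1.602e-13
P = 4.9809e+08 W

4.9809e+08


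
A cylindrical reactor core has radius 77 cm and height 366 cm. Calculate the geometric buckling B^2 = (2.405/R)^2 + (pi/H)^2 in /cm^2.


B^2 = (2.405/R)^2 + (pi/H)^2
B^2 = (2.405/77)^2 + (pi/366)^2
B^2 = 0.0010492 /cm^2

0.0010492


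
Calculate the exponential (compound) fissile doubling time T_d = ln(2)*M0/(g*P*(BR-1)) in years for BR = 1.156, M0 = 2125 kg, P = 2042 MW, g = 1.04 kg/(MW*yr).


Breeding gain G = BR - 1 = 1.156 - 1 = 0.156
Fissile production rate = g * P * G = 1.04 * 2042 * 0.156 = 331.29408 kg/yr
T_d = ln(2) * M0 / (g * P * G)
T_d = ln(2) * 2125 / 331.29408 = 4.4460 yr

4.4460


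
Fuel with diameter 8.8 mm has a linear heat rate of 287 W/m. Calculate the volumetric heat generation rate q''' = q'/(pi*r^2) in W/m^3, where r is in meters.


r = D / 2 / 1000 = 8.8 / 2 / 1000 = 0.0044 m
q''' = q' / (pi * r^2)
q''' = 287 / (pi * 0.0044^2)
q''' = 4.7187e+06 W/m^3

4.7187e+06


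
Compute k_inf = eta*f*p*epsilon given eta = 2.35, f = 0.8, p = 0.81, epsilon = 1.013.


k_inf = eta * f * p * epsilon
k_inf = 2.35 * 0.8 * 0.81 * 1.013
k_inf = 1.5426

1.5426


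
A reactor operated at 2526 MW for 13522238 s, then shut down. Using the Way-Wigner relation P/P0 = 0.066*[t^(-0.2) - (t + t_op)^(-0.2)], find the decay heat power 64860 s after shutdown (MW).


P/P0 = 0.066 * [t^(-0.2) - (t + t_op)^(-0.2)]
P/P0 = 0.066 * [64860^(-0.2) - (64860 + 13522238)^(-0.2)]
P/P0 = 0.066 * [0.1090447 - 0.03744335] = 0.004725689
P = 2526 * 0.004725689 = 11.937 MW

11.937


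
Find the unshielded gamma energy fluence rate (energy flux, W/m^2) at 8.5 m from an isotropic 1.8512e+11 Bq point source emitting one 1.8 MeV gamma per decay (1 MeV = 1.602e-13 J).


psi = A * E * 1.602e-13 / (4*pi*r^2)
psi = 1.8512e+11 * 1.8 * 1.602e-13 / (4*pi*8.5^2)
psi = 5.8795e-05 W/m^2

5.8795e-05


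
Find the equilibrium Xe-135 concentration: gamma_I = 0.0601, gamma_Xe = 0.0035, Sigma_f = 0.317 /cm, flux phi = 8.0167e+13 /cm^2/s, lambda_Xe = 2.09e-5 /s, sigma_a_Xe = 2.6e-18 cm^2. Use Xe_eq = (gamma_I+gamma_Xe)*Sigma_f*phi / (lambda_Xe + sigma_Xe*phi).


Xe_eq = (gamma_I + gamma_Xe) * Sigma_f * phi / (lambda_Xe + sigma_Xe * phi)
Numerator = (0.0601 + 0.0035) * 0.317 * 8.0167e+13 = 1.616263e+12
Denominator = 2.09e-5 + 2.6e-18 * 8.0167e+13 = 2.293342e-04
Xe_eq = 1.616263e+12 / 2.293342e-04 = 7.0476e+15 /cm^3

7.0476e+15


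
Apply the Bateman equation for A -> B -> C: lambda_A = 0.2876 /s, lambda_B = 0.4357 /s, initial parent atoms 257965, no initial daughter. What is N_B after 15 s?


N_B(t) = lambda_A * N_A0 / (lambda_B - lambda_A) * [exp(-lambda_A*t) - exp(-lambda_B*t)]
exp(-0.2876*15) = 0.01337992; exp(-0.4357*15) = 0.001451003
N_B = 0.2876 * 257965 / (0.4357 - 0.2876) * (0.01337992 - 0.001451003)
N_B = 5975.8

5975.8


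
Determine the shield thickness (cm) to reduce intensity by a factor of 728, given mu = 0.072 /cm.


x = ln(factor) / mu
x = ln(728) / 0.072
x = 91.532 cm

91.532


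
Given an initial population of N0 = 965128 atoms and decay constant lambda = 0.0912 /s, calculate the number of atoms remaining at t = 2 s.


N = N0 * exp(-lambda * t)
N = 965128 * exp(-0.0912 * 2)
N = 804210

804210


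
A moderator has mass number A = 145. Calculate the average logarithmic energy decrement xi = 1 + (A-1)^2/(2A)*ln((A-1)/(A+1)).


xi = 1 + (A-1)^2/(2A) * ln((A-1)/(A+1))
xi = 1 + (145-1)^2/(2*145) * ln((145-1)/(145 +1))
xi = 0.013730

0.013730


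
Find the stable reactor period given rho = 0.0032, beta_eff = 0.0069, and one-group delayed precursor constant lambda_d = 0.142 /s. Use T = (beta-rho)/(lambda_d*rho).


T = (beta - rho) / (lambda_d * rho)
T = (0.0069 - 0.0032) / (0.142 * 0.0032)
T = 8.1426 s

8.1426


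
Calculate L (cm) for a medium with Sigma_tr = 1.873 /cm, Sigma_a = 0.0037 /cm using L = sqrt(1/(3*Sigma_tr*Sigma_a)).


D = 1 / (3 * Sigma_tr) = 1 / (3 * 1.873) = 0.1779676 cm
L = sqrt(D / Sigma_a)
L = sqrt(0.1779676 / 0.0037)
L = 6.9354 cm

6.9354


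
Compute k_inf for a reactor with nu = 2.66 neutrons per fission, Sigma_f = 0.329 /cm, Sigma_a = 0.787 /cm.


k_inf = nu * Sigma_f / Sigma_a
k_inf = 2.66 * 0.329 / 0.787
k_inf = 1.1120

1.1120


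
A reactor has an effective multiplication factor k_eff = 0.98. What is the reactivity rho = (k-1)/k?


rho = (k_eff - 1) / k_eff
rho = (0.98 - 1) / 0.98
rho = -0.020408

-0.020408


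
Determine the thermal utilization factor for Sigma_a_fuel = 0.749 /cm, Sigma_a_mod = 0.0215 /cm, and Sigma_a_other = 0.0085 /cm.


f = Sigma_a_fuel / (Sigma_a_fuel + Sigma_a_mod + Sigma_a_other)
f = 0.749 / (0.749 + 0.0215 + 0.0085)
f = 0.96149

0.96149


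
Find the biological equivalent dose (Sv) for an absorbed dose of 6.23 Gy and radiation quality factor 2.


H = D * Q
H = 6.23 * 2
H = 12.460 Sv

12.460


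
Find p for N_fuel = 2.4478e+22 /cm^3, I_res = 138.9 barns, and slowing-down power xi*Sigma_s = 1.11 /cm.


p = exp(-N * I * 1e-24 / (xi*Sigma_s))
p = exp(-2.4478e+22 * 138.9 * 1e-24 / 1.11)
p = 0.046745

0.046745


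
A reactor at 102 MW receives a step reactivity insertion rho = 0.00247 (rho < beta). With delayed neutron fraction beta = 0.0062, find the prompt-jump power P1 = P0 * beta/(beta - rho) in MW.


P1/P0 = beta / (beta - rho)
P1/P0 = 0.0062 / (0.0062 - 0.00247) = 1.662198
P1 = 102 * 1.662198 = 169.54 MW

169.54


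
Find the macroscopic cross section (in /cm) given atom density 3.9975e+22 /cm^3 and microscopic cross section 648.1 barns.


Sigma = N * sigma_barns * 1e-24
Sigma = 3.9975e+22 * 648.1 * 1e-24
Sigma = 25.908 /cm

25.908


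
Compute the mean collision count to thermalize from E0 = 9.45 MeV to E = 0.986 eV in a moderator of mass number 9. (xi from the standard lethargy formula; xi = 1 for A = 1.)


xi = 1 + (A-1)^2/(2A)*ln((A-1)/(A+1)) = 0.2066007 (for A = 9)
n = ln(E0/E) / xi
n = ln(9.45e6 / 0.986) / 0.2066007
n = ln(9.584178e+06) / 0.2066007 = 77.810

77.810


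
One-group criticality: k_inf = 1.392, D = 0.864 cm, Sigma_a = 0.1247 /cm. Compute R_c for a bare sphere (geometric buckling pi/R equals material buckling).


L^2 = D / Sigma_a = 0.864 / 0.1247 = 6.928629 cm^2
B_m^2 = (k_inf - 1) / L^2 = (1.392 - 1) / 6.928629 = 0.05657685 /cm^2
For a bare sphere: B_g = pi/R, so R_c = pi / sqrt(B_m^2)
R_c = pi / sqrt(0.05657685) = 13.208 cm

13.208


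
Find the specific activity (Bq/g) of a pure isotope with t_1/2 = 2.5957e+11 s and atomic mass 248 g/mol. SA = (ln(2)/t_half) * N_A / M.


lambda = ln(2) / t_half = ln(2) / 2.5957e+11 = 2.670367e-12 /s
SA = lambda * N_A / M
SA = 2.670367e-12 * 6.022e23 / 248
SA = 6.4843e+09 Bq/g

6.4843e+09


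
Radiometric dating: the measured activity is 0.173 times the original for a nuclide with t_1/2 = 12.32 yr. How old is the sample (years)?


lambda = ln(2) / t_half = ln(2) / 12.32 = 0.05626195 /yr
t = -ln(A/A0) / lambda
t = -ln(0.173) / 0.05626195
t = 31.184 yr

31.184


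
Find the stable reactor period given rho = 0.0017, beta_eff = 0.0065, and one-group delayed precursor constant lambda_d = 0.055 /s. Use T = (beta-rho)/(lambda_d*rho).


T = (beta - rho) / (lambda_d * rho)
T = (0.0065 - 0.0017) / (0.055 * 0.0017)
T = 51.337 s

51.337


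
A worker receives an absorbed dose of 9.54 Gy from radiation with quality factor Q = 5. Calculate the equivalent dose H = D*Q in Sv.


H = D * Q
H = 9.54 * 5
H = 47.700 Sv

47.700


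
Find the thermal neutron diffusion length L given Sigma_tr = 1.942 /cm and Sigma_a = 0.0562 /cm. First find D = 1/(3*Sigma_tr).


D = 1 / (3 * Sigma_tr) = 1 / (3 * 1.942) = 0.1716444 cm
L = sqrt(D / Sigma_a)
L = sqrt(0.1716444 / 0.0562)
L = 1.7476 cm

1.7476


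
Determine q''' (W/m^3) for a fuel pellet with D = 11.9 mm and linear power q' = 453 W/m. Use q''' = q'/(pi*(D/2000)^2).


r = D / 2 / 1000 = 11.9 / 2 / 1000 = 0.00595 m
q''' = q' / (pi * r^2)
q''' = 453 / (pi * 0.00595^2)
q''' = 4.0730e+06 W/m^3

4.0730e+06


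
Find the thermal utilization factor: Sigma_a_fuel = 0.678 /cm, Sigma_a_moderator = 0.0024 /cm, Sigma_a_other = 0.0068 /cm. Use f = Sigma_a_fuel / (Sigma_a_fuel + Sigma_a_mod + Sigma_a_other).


f = Sigma_a_fuel / (Sigma_a_fuel + Sigma_a_mod + Sigma_a_other)
f = 0.678 / (0.678 + 0.0024 + 0.0068)
f = 0.98661

0.98661


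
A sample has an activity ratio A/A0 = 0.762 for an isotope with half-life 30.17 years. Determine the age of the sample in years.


lambda = ln(2) / t_half = ln(2) / 30.17 = 0.02297472 /yr
t = -ln(A/A0) / lambda
t = -ln(0.762) / 0.02297472
t = 11.831 yr

11.831


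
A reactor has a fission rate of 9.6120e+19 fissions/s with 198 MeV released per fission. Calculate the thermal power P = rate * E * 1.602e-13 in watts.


P = fission_rate * E_MeV * 1.602e-13
P = 9.6120e+19 * 198 * 1.602e-13
P = 3.0489e+09 W

3.0489e+09


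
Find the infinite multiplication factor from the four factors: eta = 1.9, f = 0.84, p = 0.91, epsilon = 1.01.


k_inf = eta * f * p * epsilon
k_inf = 1.9 * 0.84 * 0.91 * 1.01
k_inf = 1.4669

1.4669


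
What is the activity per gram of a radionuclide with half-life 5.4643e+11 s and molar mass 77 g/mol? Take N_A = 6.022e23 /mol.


lambda = ln(2) / t_half = ln(2) / 5.4643e+11 = 1.268501e-12 /s
SA = lambda * N_A / M
SA = 1.268501e-12 * 6.022e23 / 77
SA = 9.9207e+09 Bq/g

9.9207e+09


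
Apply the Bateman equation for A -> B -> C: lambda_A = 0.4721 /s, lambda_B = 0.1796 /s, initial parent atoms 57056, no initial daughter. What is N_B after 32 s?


N_B(t) = lambda_A * N_A0 / (lambda_B - lambda_A) * [exp(-lambda_A*t) - exp(-lambda_B*t)]
exp(-0.4721*32) = 2.748061e-07; exp(-0.1796*32) = 0.003191705
N_B = 0.4721 * 57056 / (0.1796 - 0.4721) * (2.748061e-07 - 0.003191705)
N_B = 293.90

293.90


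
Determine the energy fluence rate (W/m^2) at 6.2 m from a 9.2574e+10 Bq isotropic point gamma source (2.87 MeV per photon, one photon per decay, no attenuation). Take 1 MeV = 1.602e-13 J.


psi = A * E * 1.602e-13 / (4*pi*r^2)
psi = 9.2574e+10 * 2.87 * 1.602e-13 / (4*pi*6.2^2)
psi = 8.8113e-05 W/m^2

8.8113e-05


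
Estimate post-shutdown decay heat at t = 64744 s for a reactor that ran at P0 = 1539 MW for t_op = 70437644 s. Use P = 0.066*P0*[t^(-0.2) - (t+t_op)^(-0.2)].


P/P0 = 0.066 * [t^(-0.2) - (t + t_op)^(-0.2)]
P/P0 = 0.066 * [64744^(-0.2) - (64744 + 70437644)^(-0.2)]
P/P0 = 0.066 * [0.1090838 - 0.02693762] = 0.005421648
P = 1539 * 0.005421648 = 8.3439 MW

8.3439


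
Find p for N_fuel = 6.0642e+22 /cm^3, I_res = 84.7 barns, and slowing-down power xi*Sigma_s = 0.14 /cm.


p = exp(-N * I * 1e-24 / (xi*Sigma_s))
p = exp(-6.0642e+22 * 84.7 * 1e-24 / 0.14)
p = 1.1653e-16

1.1653e-16


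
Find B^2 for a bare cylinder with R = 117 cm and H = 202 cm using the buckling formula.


B^2 = (2.405/R)^2 + (pi/H)^2
B^2 = (2.405/117)^2 + (pi/202)^2
B^2 = 6.6441e-04 /cm^2

6.6441e-04


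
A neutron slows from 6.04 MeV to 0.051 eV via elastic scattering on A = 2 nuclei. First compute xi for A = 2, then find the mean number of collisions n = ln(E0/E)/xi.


xi = 1 + (A-1)^2/(2A)*ln((A-1)/(A+1)) = 0.7253469 (for A = 2)
n = ln(E0/E) / xi
n = ln(6.04e6 / 0.051) / 0.7253469
n = ln(1.184314e+08) / 0.7253469 = 25.629

25.629


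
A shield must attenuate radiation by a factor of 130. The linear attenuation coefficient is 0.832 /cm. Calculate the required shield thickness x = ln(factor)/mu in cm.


x = ln(factor) / mu
x = ln(130) / 0.832
x = 5.8504 cm

5.8504


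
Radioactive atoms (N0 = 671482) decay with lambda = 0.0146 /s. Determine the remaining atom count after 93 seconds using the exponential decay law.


N = N0 * exp(-lambda * t)
N = 671482 * exp(-0.0146 * 93)
N = 172723

172723


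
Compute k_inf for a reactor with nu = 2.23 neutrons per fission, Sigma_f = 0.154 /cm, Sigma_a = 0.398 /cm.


k_inf = nu * Sigma_f / Sigma_a
k_inf = 2.23 * 0.154 / 0.398
k_inf = 0.86286

0.86286


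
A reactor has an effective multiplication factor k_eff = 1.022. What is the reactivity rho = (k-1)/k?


rho = (k_eff - 1) / k_eff
rho = (1.022 - 1) / 1.022
rho = 0.021526

0.021526


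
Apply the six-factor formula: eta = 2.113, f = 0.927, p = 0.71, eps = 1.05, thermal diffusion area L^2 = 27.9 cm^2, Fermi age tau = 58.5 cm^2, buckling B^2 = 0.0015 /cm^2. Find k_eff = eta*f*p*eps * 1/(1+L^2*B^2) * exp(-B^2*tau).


k_inf = eta*f*p*eps = 2.113*0.927*0.71*1.05 = 1.460249
P_TNL = 1/(1 + L^2*B^2) = 1/(1 + 27.9*0.0015) = 0.9598311
P_FNL = exp(-B^2*tau) = exp(-0.0015*58.5) = 0.9159898
k_eff = k_inf * P_TNL * P_FNL = 1.460249 * 0.9598311 * 0.9159898
k_eff = 1.2838

1.2838


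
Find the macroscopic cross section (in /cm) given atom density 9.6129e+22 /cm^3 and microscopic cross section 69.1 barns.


Sigma = N * sigma_barns * 1e-24
Sigma = 9.6129e+22 * 69.1 * 1e-24
Sigma = 6.6425 /cm

6.6425


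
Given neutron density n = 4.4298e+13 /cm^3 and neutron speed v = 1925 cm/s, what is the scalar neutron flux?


phi = n * v
phi = 4.4298e+13 * 1925
phi = 8.5274e+16 /cm^2/s

8.5274e+16


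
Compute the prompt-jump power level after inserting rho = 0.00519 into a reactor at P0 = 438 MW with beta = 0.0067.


P1/P0 = beta / (beta - rho)
P1/P0 = 0.0067 / (0.0067 - 0.00519) = 4.437086
P1 = 438 * 4.437086 = 1943.4 MW

1943.4


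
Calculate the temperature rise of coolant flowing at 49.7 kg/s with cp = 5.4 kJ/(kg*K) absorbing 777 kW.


dT = Q / (m_dot * cp)
dT = 777 / (49.7 * 5.4)
dT = 2.8951 C

2.8951


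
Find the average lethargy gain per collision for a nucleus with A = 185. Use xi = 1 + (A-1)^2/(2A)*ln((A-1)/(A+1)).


xi = 1 + (A-1)^2/(2A) * ln((A-1)/(A+1))
xi = 1 + (185-1)^2/(2*185) * ln((185-1)/(185 +1))
xi = 0.010772

0.010772
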